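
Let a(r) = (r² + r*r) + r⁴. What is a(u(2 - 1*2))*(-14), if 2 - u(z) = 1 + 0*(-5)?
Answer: -42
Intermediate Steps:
u(z) = 1 (u(z) = 2 - (1 + 0*(-5)) = 2 - (1 + 0) = 2 - 1*1 = 2 - 1 = 1)
a(r) = r⁴ + 2*r² (a(r) = (r² + r²) + r⁴ = 2*r² + r⁴ = r⁴ + 2*r²)
a(u(2 - 1*2))*(-14) = (1²*(2 + 1²))*(-14) = (1*(2 + 1))*(-14) = (1*3)*(-14) = 3*(-14) = -42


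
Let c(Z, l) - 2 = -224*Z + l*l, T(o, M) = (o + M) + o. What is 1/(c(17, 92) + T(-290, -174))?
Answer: 1/3904 ≈ 0.00025615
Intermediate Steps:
T(o, M) = M + 2*o (T(o, M) = (M + o) + o = M + 2*o)
c(Z, l) = 2 + l² - 224*Z (c(Z, l) = 2 + (-224*Z + l*l) = 2 + (-224*Z + l²) = 2 + (l² - 224*Z) = 2 + l² - 224*Z)
1/(c(17, 92) + T(-290, -174)) = 1/((2 + 92² - 224*17) + (-174 + 2*(-290))) = 1/((2 + 8464 - 3808) + (-174 - 580)) = 1/(4658 - 754) = 1/3904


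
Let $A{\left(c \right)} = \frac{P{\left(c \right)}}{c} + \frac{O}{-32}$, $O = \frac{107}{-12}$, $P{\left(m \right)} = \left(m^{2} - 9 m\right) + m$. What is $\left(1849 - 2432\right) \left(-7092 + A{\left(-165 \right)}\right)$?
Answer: $\frac{1626367699}{384} \approx 4.2353 \cdot 10^{6}$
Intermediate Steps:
$P{\left(m \right)} = m^{2} - 8 m$
$O = - \frac{107}{12}$ ($O = 107 \left(- \frac{1}{12}\right) = - \frac{107}{12} \approx -8.9167$)
$A{\left(c \right)} = - \frac{2965}{384} + c$ ($A{\left(c \right)} = \frac{c \left(-8 + c\right)}{c} - \frac{107}{12 \left(-32\right)} = \left(-8 + c\right) - - \frac{107}{384} = \left(-8 + c\right) + \frac{107}{384} = - \frac{2965}{384} + c$)
$\left(1849 - 2432\right) \left(-7092 + A{\left(-165 \right)}\right) = \left(1849 - 2432\right) \left(-7092 - \frac{66325}{384}\right) = - 583 \left(-7092 - \frac{66325}{384}\right) = \left(-583\right) \left(- \frac{2789653}{384}\right) = \frac{1626367699}{384}$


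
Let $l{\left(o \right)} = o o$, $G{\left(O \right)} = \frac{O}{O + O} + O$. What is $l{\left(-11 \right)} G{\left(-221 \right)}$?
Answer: $- \frac{53361}{2} \approx -26681.0$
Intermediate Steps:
$G{\left(O \right)} = \frac{1}{2} + O$ ($G{\left(O \right)} = \frac{O}{2 O} + O = \frac{1}{2 O} O + O = \frac{1}{2} + O$)
$l{\left(o \right)} = o^{2}$
$l{\left(-11 \right)} G{\left(-221 \right)} = \left(-11\right)^{2} \left(\frac{1}{2} - 221\right) = 121 \left(- \frac{441}{2}\right) = - \frac{53361}{2}$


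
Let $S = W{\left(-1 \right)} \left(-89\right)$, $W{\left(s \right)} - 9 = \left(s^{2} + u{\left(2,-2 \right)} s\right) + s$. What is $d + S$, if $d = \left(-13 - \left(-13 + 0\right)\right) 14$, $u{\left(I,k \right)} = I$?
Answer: $-623$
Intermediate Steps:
$W{\left(s \right)} = 9 + s^{2} + 3 s$ ($W{\left(s \right)} = 9 + \left(\left(s^{2} + 2 s\right) + s\right) = 9 + \left(s^{2} + 3 s\right) = 9 + s^{2} + 3 s$)
$d = 0$ ($d = \left(-13 - -13\right) 14 = \left(-13 + 13\right) 14 = 0 \cdot 14 = 0$)
$S = -623$ ($S = \left(9 + \left(-1\right)^{2} + 3 \left(-1\right)\right) \left(-89\right) = \left(9 + 1 - 3\right) \left(-89\right) = 7 \left(-89\right) = -623$)
$d + S = 0 - 623 = -623$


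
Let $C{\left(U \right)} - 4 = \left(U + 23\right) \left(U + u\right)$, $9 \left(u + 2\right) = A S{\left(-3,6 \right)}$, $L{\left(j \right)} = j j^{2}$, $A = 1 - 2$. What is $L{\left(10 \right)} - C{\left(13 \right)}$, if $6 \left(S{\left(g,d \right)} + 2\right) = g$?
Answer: $590$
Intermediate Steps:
$S{\left(g,d \right)} = -2 + \frac{g}{6}$
$A = -1$
$L{\left(j \right)} = j^{3}$
$u = - \frac{31}{18}$ ($u = -2 + \frac{\left(-1\right) \left(-2 + \frac{1}{6} \left(-3\right)\right)}{9} = -2 + \frac{\left(-1\right) \left(-2 - \frac{1}{2}\right)}{9} = -2 + \frac{\left(-1\right) \left(- \frac{5}{2}\right)}{9} = -2 + \frac{1}{9} \cdot \frac{5}{2} = -2 + \frac{5}{18} = - \frac{31}{18} \approx -1.7222$)
$C{\left(U \right)} = 4 + \left(23 + U\right) \left(- \frac{31}{18} + U\right)$ ($C{\left(U \right)} = 4 + \left(U + 23\right) \left(U - \frac{31}{18}\right) = 4 + \left(23 + U\right) \left(- \frac{31}{18} + U\right)$)
$L{\left(10 \right)} - C{\left(13 \right)} = 10^{3} - \left(- \frac{641}{18} + 13^{2} + \frac{383}{18} \cdot 13\right) = 1000 - \left(- \frac{641}{18} + 169 + \frac{4979}{18}\right) = 1000 - 410 = 590$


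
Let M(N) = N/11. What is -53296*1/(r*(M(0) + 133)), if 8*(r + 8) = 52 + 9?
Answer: 426368/399 ≈ 1068.6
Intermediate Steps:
M(N) = N/11 (M(N) = N*(1/11) = N/11)
r = -3/8 (r = -8 + (52 + 9)/8 = -8 + (⅛)*61 = -8 + 61/8 = -3/8 ≈ -0.37500)
-53296*1/(r*(M(0) + 133)) = -53296*(-8/(3*((1/11)*0 + 133))) = -53296*(-8/(3*(0 + 133))) = -53296/(133*(-3/8)) = -53296/(-399/8) = -53296*(-8/399) = 426368/399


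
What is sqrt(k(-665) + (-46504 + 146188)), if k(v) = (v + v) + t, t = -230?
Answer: 2*sqrt(24531) ≈ 313.25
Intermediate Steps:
k(v) = -230 + 2*v (k(v) = (v + v) - 230 = 2*v - 230 = -230 + 2*v)
sqrt(k(-665) + (-46504 + 146188)) = sqrt((-230 + 2*(-665)) + (-46504 + 146188)) = sqrt((-230 - 1330) + 99684) = sqrt(-1560 + 99684) = sqrt(98124) = 2*sqrt(24531)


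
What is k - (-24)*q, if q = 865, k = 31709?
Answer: 52469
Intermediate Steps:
k - (-24)*q = 31709 - (-24)*865 = 31709 - 1*(-20760) = 31709 + 20760 = 52469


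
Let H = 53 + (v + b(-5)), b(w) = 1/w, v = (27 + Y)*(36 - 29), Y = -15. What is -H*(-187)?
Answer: 127908/5 ≈ 25582.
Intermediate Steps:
v = 84 (v = (27 - 15)*(36 - 29) = 12*7 = 84)
H = 684/5 (H = 53 + (84 + 1/(-5)) = 53 + (84 - ⅕) = 53 + 419/5 = 684/5 ≈ 136.80)
-H*(-187) = -684*(-187)/5 = -1*(-127908/5) = 127908/5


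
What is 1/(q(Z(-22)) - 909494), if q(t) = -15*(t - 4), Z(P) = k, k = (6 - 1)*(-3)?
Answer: -1/909209 ≈ -1.0999e-6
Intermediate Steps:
k = -15 (k = 5*(-3) = -15)
Z(P) = -15
q(t) = 60 - 15*t (q(t) = -15*(-4 + t) = 60 - 15*t)
1/(q(Z(-22)) - 909494) = 1/((60 - 15*(-15)) - 909494) = 1/((60 + 225) - 909494) = 1/(285 - 909494) = 1/(-909209) = -1/909209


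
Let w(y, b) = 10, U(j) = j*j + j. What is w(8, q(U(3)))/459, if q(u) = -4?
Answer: 10/459 ≈ 0.021786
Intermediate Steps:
U(j) = j + j**2 (U(j) = j**2 + j = j + j**2)
w(8, q(U(3)))/459 = 10/459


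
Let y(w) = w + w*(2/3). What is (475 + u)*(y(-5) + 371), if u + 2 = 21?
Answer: 537472/3 ≈ 1.7916e+5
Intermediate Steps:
u = 19 (u = -2 + 21 = 19)
y(w) = 5*w/3 (y(w) = w + w*(2*(⅓)) = w + w*(⅔) = w + 2*w/3 = 5*w/3)
(475 + u)*(y(-5) + 371) = (475 + 19)*((5/3)*(-5) + 371) = 494*(-25/3 + 371) = 494*(1088/3) = 537472/3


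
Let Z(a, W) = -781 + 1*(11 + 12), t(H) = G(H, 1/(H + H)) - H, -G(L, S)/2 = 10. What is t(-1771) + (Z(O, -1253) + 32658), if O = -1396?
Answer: 33651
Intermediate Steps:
G(L, S) = -20 (G(L, S) = -2*10 = -20)
t(H) = -20 - H
Z(a, W) = -758 (Z(a, W) = -781 + 1*23 = -781 + 23 = -758)
t(-1771) + (Z(O, -1253) + 32658) = (-20 - 1*(-1771)) + (-758 + 32658) = (-20 + 1771) + 31900 = 1751 + 31900 = 33651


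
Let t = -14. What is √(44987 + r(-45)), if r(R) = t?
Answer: 3*√4997 ≈ 212.07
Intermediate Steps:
r(R) = -14
√(44987 + r(-45)) = √(44987 - 14) = √44973 = 3*√4997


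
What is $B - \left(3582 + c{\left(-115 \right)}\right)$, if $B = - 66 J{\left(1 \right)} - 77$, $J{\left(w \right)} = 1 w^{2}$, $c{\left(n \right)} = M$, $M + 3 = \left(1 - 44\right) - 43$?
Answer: $-3636$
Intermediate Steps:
$M = -89$ ($M = -3 + \left(\left(1 - 44\right) - 43\right) = -3 - 86 = -89$)
$c{\left(n \right)} = -89$
$J{\left(w \right)} = w^{2}$
$B = -143$ ($B = - 66 \cdot 1^{2} - 77 = \left(-66\right) 1 - 77 = -66 - 77 = -143$)
$B - \left(3582 + c{\left(-115 \right)}\right) = -143 - \left(3582 - 89\right) = -143 - 3493 = -3636$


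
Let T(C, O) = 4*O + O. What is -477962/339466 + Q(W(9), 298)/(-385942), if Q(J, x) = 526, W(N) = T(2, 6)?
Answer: -46161042330/32753546743 ≈ -1.4093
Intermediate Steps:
T(C, O) = 5*O
W(N) = 30 (W(N) = 5*6 = 30)
-477962/339466 + Q(W(9), 298)/(-385942) = -477962/339466 + 526/(-385942) = -477962*1/339466 + 526*(-1/385942) = -238981/169733 - 263/192971 = -46161042330/32753546743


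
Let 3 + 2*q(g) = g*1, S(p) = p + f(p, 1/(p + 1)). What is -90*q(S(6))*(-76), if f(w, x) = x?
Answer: 75240/7 ≈ 10749.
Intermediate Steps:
S(p) = p + 1/(1 + p) (S(p) = p + 1/(p + 1) = p + 1/(1 + p))
q(g) = -3/2 + g/2 (q(g) = -3/2 + (g*1)/2 = -3/2 + g/2)
-90*q(S(6))*(-76) = -90*(-3/2 + ((1 + 6*(1 + 6))/(1 + 6))/2)*(-76) = -90*(-3/2 + ((1 + 6*7)/7)/2)*(-76) = -90*(-3/2 + ((1 + 42)/7)/2)*(-76) = -90*(-3/2 + ((⅐)*43)/2)*(-76) = -90*(-3/2 + (½)*(43/7))*(-76) = -90*(-3/2 + 43/14)*(-76) = -90*11/7*(-76) = -990/7*(-76) = 75240/7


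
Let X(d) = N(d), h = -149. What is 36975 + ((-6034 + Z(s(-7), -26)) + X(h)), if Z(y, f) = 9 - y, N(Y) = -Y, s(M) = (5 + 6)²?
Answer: 30978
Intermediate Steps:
s(M) = 121 (s(M) = 11² = 121)
X(d) = -d
36975 + ((-6034 + Z(s(-7), -26)) + X(h)) = 36975 + ((-6034 + (9 - 1*121)) - 1*(-149)) = 36975 + ((-6034 + (9 - 121)) + 149) = 36975 + ((-6034 - 112) + 149) = 36975 + (-6146 + 149) = 36975 - 5997 = 30978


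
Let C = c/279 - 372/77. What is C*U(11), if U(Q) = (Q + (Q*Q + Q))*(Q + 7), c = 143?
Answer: -2412202/217 ≈ -11116.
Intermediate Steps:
U(Q) = (7 + Q)*(Q**2 + 2*Q) (U(Q) = (Q + (Q**2 + Q))*(7 + Q) = (Q + (Q + Q**2))*(7 + Q) = (Q**2 + 2*Q)*(7 + Q) = (7 + Q)*(Q**2 + 2*Q))
C = -92777/21483 (C = 143/279 - 372/77 = -92777/21483 ≈ -4.3186)
C*U(11) = -92777*(14 + 11**2 + 9*11)/1953 = -92777*(14 + 121 + 99)/1953 = -92777*234/1953 = -92777/21483*2574 = -2412202/217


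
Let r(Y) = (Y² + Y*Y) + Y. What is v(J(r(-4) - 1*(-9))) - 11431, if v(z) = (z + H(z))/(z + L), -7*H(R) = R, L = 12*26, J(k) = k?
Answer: -27925711/2443 ≈ -11431.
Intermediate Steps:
r(Y) = Y + 2*Y² (r(Y) = (Y² + Y²) + Y = 2*Y² + Y = Y + 2*Y²)
L = 312
H(R) = -R/7
v(z) = 6*z/(7*(312 + z)) (v(z) = (z - z/7)/(z + 312) = (6*z/7)/(312 + z) = 6*z/(7*(312 + z)))
v(J(r(-4) - 1*(-9))) - 11431 = 6*(-4*(1 + 2*(-4)) - 1*(-9))/(7*(312 + (-4*(1 + 2*(-4)) - 1*(-9)))) - 11431 = 6*(-4*(1 - 8) + 9)/(7*(312 + (-4*(1 - 8) + 9))) - 11431 = 6*(-4*(-7) + 9)/(7*(312 + (-4*(-7) + 9))) - 11431 = 6*(28 + 9)/(7*(312 + (28 + 9))) - 11431 = (6/7)*37/(312 + 37) - 11431 = (6/7)*37/349 - 11431 = (6/7)*37*(1/349) - 11431 = 222/2443 - 11431 = -27925711/2443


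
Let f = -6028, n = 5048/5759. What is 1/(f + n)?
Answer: -5759/34710204 ≈ -0.00016592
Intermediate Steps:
n = 5048/5759 (n = 5048*(1/5759) = 5048/5759 ≈ 0.87654)
1/(f + n) = 1/(-6028 + 5048/5759) = 1/(-34710204/5759) = -5759/34710204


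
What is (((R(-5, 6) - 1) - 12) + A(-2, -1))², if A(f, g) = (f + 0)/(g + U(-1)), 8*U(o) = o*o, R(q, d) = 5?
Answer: 1600/49 ≈ 32.653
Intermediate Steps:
U(o) = o²/8 (U(o) = (o*o)/8 = o²/8)
A(f, g) = f/(⅛ + g) (A(f, g) = (f + 0)/(g + (⅛)*(-1)²) = f/(g + (⅛)*1) = f/(g + ⅛) = f/(⅛ + g))
(((R(-5, 6) - 1) - 12) + A(-2, -1))² = (((5 - 1) - 12) + 8*(-2)/(1 + 8*(-1)))² = ((4 - 12) + 8*(-2)/(1 - 8))² = (-8 + 8*(-2)/(-7))² = (-8 + 8*(-2)*(-⅐))² = (-8 + 16/7)² = (-40/7)² = 1600/49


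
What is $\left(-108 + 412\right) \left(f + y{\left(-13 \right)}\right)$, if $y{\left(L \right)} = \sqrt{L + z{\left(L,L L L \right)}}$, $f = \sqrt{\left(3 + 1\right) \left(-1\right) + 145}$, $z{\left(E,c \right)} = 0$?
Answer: $304 \sqrt{141} + 304 i \sqrt{13} \approx 3609.8 + 1096.1 i$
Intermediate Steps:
$f = \sqrt{141}$ ($f = \sqrt{4 \left(-1\right) + 145} = \sqrt{-4 + 145} = \sqrt{141} \approx 11.874$)
$y{\left(L \right)} = \sqrt{L}$ ($y{\left(L \right)} = \sqrt{L + 0} = \sqrt{L}$)
$\left(-108 + 412\right) \left(f + y{\left(-13 \right)}\right) = \left(-108 + 412\right) \left(\sqrt{141} + \sqrt{-13}\right) = 304 \left(\sqrt{141} + i \sqrt{13}\right) = 304 \sqrt{141} + 304 i \sqrt{13}$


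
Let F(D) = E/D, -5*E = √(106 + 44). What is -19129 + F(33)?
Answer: -19129 - √6/33 ≈ -19129.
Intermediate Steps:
E = -√6 (E = -√(106 + 44)/5 = -√6 ≈ -2.4495)
F(D) = -√6/D (F(D) = (-√6)/D = -√6/D)
-19129 + F(33) = -19129 - 1*√6/33 = -19129 - 1*√6*1/33 = -19129 - √6/33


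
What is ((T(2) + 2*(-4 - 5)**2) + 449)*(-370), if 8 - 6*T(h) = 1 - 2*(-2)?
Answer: -226255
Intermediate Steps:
T(h) = 1/2 (T(h) = 4/3 - (1 - 2*(-2))/6 = 4/3 - (1 + 4)/6 = 4/3 - 1/6*5 = 4/3 - 5/6 = 1/2)
((T(2) + 2*(-4 - 5)**2) + 449)*(-370) = ((1/2 + 2*(-4 - 5)**2) + 449)*(-370) = ((1/2 + 2*(-9)**2) + 449)*(-370) = ((1/2 + 2*81) + 449)*(-370) = ((1/2 + 162) + 449)*(-370) = (325/2 + 449)*(-370) = (1223/2)*(-370) = -226255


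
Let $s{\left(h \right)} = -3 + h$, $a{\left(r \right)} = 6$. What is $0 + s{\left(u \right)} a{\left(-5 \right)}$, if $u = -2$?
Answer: $-30$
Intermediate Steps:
$0 + s{\left(u \right)} a{\left(-5 \right)} = 0 + \left(-3 - 2\right) 6 = 0 - 30 = -30$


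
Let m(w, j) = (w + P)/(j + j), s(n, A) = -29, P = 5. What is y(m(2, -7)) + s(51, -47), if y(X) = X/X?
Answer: -28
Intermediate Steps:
m(w, j) = (5 + w)/(2*j) (m(w, j) = (w + 5)/(j + j) = (5 + w)/((2*j)) = (5 + w)*(1/(2*j)) = (5 + w)/(2*j))
y(X) = 1
y(m(2, -7)) + s(51, -47) = 1 - 29 = -28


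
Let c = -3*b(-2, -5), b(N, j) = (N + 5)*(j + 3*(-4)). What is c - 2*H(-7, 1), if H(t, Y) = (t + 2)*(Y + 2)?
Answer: 183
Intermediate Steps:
H(t, Y) = (2 + Y)*(2 + t) (H(t, Y) = (2 + t)*(2 + Y) = (2 + Y)*(2 + t))
b(N, j) = (-12 + j)*(5 + N) (b(N, j) = (5 + N)*(j - 12) = (5 + N)*(-12 + j) = (-12 + j)*(5 + N))
c = 153 (c = -3*(-60 - 12*(-2) + 5*(-5) - 2*(-5)) = -3*(-60 + 24 - 25 + 10) = -3*(-51) = 153)
c - 2*H(-7, 1) = 153 - 2*(4 + 2*1 + 2*(-7) + 1*(-7)) = 153 - 2*(4 + 2 - 14 - 7) = 153 - 2*(-15) = 153 + 30 = 183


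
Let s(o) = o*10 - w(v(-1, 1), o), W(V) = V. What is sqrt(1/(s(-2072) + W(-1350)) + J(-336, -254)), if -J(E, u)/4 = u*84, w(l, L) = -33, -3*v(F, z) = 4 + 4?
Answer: sqrt(41445552845899)/22037 ≈ 292.14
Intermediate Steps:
v(F, z) = -8/3 (v(F, z) = -(4 + 4)/3 = -1/3*8 = -8/3)
s(o) = 33 + 10*o (s(o) = o*10 - 1*(-33) = 10*o + 33 = 33 + 10*o)
J(E, u) = -336*u (J(E, u) = -4*u*84 = -336*u)
sqrt(1/(s(-2072) + W(-1350)) + J(-336, -254)) = sqrt(1/((33 + 10*(-2072)) - 1350) - 336*(-254)) = sqrt(1/((33 - 20720) - 1350) + 85344) = sqrt(1/(-20687 - 1350) + 85344) = sqrt(1/(-22037) + 85344) = sqrt(-1/22037 + 85344) = sqrt(1880725727/22037) = sqrt(41445552845899)/22037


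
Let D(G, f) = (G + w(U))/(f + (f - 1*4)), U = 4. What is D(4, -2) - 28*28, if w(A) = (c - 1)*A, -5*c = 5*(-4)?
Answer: -786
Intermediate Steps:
c = 4 (c = -(-4) = -1/5*(-20) = 4)
w(A) = 3*A (w(A) = (4 - 1)*A = 3*A)
D(G, f) = (12 + G)/(-4 + 2*f) (D(G, f) = (G + 3*4)/(f + (f - 1*4)) = (G + 12)/(f + (f - 4)) = (12 + G)/(f + (-4 + f)) = (12 + G)/(-4 + 2*f))
D(4, -2) - 28*28 = (12 + 4)/(2*(-2 - 2)) - 28*28 = (1/2)*16/(-4) - 784 = (1/2)*(-1/4)*16 - 784 = -2 - 784 = -786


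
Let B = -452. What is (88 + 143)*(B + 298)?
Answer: -35574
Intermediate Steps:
(88 + 143)*(B + 298) = (88 + 143)*(-452 + 298) = 231*(-154) = -35574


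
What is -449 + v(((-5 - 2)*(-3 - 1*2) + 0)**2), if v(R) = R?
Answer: 776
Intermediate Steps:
-449 + v(((-5 - 2)*(-3 - 1*2) + 0)**2) = -449 + ((-5 - 2)*(-3 - 1*2) + 0)**2 = -449 + (-7*(-3 - 2) + 0)**2 = -449 + (-7*(-5) + 0)**2 = -449 + (35 + 0)**2 = -449 + 35**2 = -449 + 1225 = 776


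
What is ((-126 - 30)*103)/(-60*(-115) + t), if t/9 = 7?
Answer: -5356/2321 ≈ -2.3076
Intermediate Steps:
t = 63 (t = 9*7 = 63)
((-126 - 30)*103)/(-60*(-115) + t) = ((-126 - 30)*103)/(-60*(-115) + 63) = (-156*103)/(6900 + 63) = -16068/6963 = -16068*1/6963 = -5356/2321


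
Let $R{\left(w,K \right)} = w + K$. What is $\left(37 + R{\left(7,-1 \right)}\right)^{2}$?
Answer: $1849$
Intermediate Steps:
$R{\left(w,K \right)} = K + w$
$\left(37 + R{\left(7,-1 \right)}\right)^{2} = \left(37 + \left(-1 + 7\right)\right)^{2} = \left(37 + 6\right)^{2} = 43^{2} = 1849$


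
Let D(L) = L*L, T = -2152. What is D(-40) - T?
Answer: 3752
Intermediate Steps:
D(L) = L²
D(-40) - T = (-40)² - 1*(-2152) = 1600 + 2152 = 3752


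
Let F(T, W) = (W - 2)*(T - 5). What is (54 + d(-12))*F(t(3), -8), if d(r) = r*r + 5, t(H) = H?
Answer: 4060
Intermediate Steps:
d(r) = 5 + r² (d(r) = r² + 5 = 5 + r²)
F(T, W) = (-5 + T)*(-2 + W) (F(T, W) = (-2 + W)*(-5 + T) = (-5 + T)*(-2 + W))
(54 + d(-12))*F(t(3), -8) = (54 + (5 + (-12)²))*(10 - 5*(-8) - 2*3 + 3*(-8)) = (54 + (5 + 144))*(10 + 40 - 6 - 24) = (54 + 149)*20 = 203*20 = 4060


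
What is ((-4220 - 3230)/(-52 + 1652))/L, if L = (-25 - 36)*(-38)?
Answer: -149/74176 ≈ -0.0020087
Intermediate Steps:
L = 2318 (L = -61*(-38) = 2318)
((-4220 - 3230)/(-52 + 1652))/L = ((-4220 - 3230)/(-52 + 1652))/2318 = -7450/1600*(1/2318) = -7450*1/1600*(1/2318) = -149/32*1/2318 = -149/74176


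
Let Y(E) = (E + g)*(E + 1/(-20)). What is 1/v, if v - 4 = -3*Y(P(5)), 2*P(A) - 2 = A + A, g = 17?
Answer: -20/8131 ≈ -0.0024597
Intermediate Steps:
P(A) = 1 + A (P(A) = 1 + (A + A)/2 = 1 + (2*A)/2 = 1 + A)
Y(E) = (17 + E)*(-1/20 + E) (Y(E) = (E + 17)*(E + 1/(-20)) = (17 + E)*(E - 1/20) = (17 + E)*(-1/20 + E))
v = -8131/20 (v = 4 - 3*(-17/20 + (1 + 5)² + 339*(1 + 5)/20) = 4 - 3*(-17/20 + 6² + (339/20)*6) = 4 - 3*(-17/20 + 36 + 1017/10) = 4 - 3*2737/20 = 4 - 8211/20 = -8131/20 ≈ -406.55)
1/v = 1/(-8131/20) = -20/8131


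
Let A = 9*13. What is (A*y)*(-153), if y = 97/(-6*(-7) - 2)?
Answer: -1736397/40 ≈ -43410.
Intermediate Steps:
A = 117
y = 97/40 (y = 97/(42 - 2) = 97/40 ≈ 2.4250)
(A*y)*(-153) = (117*(97/40))*(-153) = (11349/40)*(-153) = -1736397/40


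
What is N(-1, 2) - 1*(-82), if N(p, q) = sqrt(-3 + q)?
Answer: 82 + I ≈ 82.0 + 1.0*I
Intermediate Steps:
N(-1, 2) - 1*(-82) = sqrt(-3 + 2) - 1*(-82) = sqrt(-1) + 82 = I + 82 = 82 + I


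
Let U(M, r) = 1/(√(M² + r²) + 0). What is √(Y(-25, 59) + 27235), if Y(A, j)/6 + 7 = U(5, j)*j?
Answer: √(83564333737 + 310281*√3506)/1753 ≈ 164.92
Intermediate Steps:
U(M, r) = (M² + r²)^(-½) (U(M, r) = 1/(√(M² + r²)) = (M² + r²)^(-½))
Y(A, j) = -42 + 6*j/√(25 + j²) (Y(A, j) = -42 + 6*(j/√(5² + j²)) = -42 + 6*(j/√(25 + j²)) = -42 + 6*j/√(25 + j²))
√(Y(-25, 59) + 27235) = √((-42 + 6*59/√(25 + 59²)) + 27235) = √((-42 + 6*59/√(25 + 3481)) + 27235) = √((-42 + 6*59/√3506) + 27235) = √((-42 + 6*59*(√3506/3506)) + 27235) = √((-42 + 177*√3506/1753) + 27235) = √(27193 + 177*√3506/1753)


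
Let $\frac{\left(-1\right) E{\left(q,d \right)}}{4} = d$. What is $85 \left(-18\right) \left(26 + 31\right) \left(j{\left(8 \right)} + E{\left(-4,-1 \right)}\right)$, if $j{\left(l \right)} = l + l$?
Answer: $-1744200$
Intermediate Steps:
$E{\left(q,d \right)} = - 4 d$
$j{\left(l \right)} = 2 l$
$85 \left(-18\right) \left(26 + 31\right) \left(j{\left(8 \right)} + E{\left(-4,-1 \right)}\right) = 85 \left(-18\right) \left(26 + 31\right) \left(2 \cdot 8 - -4\right) = - 1530 \cdot 57 \left(16 + 4\right) = - 1530 \cdot 57 \cdot 20 = \left(-1530\right) 1140 = -1744200$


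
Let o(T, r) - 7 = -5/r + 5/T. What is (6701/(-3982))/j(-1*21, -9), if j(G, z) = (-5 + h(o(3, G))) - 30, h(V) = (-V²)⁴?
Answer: -253450980578061/5954341285283581638052 ≈ -4.2566e-8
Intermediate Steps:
o(T, r) = 7 - 5/r + 5/T (o(T, r) = 7 + (-5/r + 5/T) = 7 - 5/r + 5/T)
h(V) = V⁸
j(G, z) = -35 + (26/3 - 5/G)⁸ (j(G, z) = (-5 + (7 - 5/G + 5/3)⁸) - 30 = (-5 + (26/3 - 5/G)⁸) - 30 = -35 + (26/3 - 5/G)⁸)
(6701/(-3982))/j(-1*21, -9) = (6701/(-3982))/(-35 + (-15 + 26*(-1*21))⁸/(6561*(-1*21)⁸)) = (6701*(-1/3982))/(-35 + (1/6561)*(-15 + 26*(-21))⁸/(-21)⁸) = -6701/(3982*(-35 + (1/6561)*(1/37822859361)*(-15 - 546)⁸)) = -6701/(3982*(-35 + (1/6561)*(1/37822859361)*(-561)⁸)) = -6701/(3982*(-35 + (1/6561)*(1/37822859361)*9810765383781184081281)) = -6701/(3982*(-35 + 1495315559180183521/37822859361)) = -6701/(3982*1495314235380105886/37822859361) = -6701/3982*37822859361/1495314235380105886 = -253450980578061/5954341285283581638052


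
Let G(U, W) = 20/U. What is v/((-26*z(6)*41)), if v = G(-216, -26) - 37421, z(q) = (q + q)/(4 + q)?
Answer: 10103695/345384 ≈ 29.254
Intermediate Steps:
z(q) = 2*q/(4 + q) (z(q) = (2*q)/(4 + q) = 2*q/(4 + q))
v = -2020739/54 (v = 20/(-216) - 37421 = 20*(-1/216) - 37421 = -5/54 - 37421 = -2020739/54 ≈ -37421.)
v/((-26*z(6)*41)) = -2020739/(54*(-52*6/(4 + 6)*41)) = -2020739/(54*(-52*6/10*41)) = -2020739/(54*(-26*6/5*41)) = -2020739/(54*((-156/5*41))) = -2020739/(54*(-6396/5)) = -2020739/54*(-5/6396) = 10103695/345384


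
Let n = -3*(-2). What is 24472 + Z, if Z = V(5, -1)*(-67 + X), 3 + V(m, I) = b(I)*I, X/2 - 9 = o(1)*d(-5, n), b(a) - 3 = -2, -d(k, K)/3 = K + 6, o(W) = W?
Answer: 24956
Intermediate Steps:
n = 6
d(k, K) = -18 - 3*K (d(k, K) = -3*(K + 6) = -3*(6 + K) = -18 - 3*K)
b(a) = 1 (b(a) = 3 - 2 = 1)
X = -54 (X = 18 + 2*(1*(-18 - 3*6)) = 18 + 2*(1*(-18 - 18)) = 18 + 2*(1*(-36)) = 18 + 2*(-36) = 18 - 72 = -54)
V(m, I) = -3 + I (V(m, I) = -3 + 1*I = -3 + I)
Z = 484 (Z = (-3 - 1)*(-67 - 54) = -4*(-121) = 484)
24472 + Z = 24472 + 484 = 24956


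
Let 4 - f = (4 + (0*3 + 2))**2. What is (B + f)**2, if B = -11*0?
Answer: 1024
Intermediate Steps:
B = 0
f = -32 (f = 4 - (4 + (0*3 + 2))**2 = 4 - (4 + (0 + 2))**2 = 4 - (4 + 2)**2 = 4 - 1*6**2 = 4 - 1*36 = 4 - 36 = -32)
(B + f)**2 = (0 - 32)**2 = (-32)**2 = 1024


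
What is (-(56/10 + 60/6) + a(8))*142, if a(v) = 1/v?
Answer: -43949/20 ≈ -2197.4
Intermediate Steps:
(-(56/10 + 60/6) + a(8))*142 = (-(56/10 + 60/6) + 1/8)*142 = (-(56*(⅒) + 60*(⅙)) + ⅛)*142 = (-(28/5 + 10) + ⅛)*142 = (-1*78/5 + ⅛)*142 = (-78/5 + ⅛)*142 = -619/40*142 = -43949/20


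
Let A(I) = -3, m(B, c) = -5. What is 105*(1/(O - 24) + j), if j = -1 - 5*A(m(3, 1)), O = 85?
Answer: 89775/61 ≈ 1471.7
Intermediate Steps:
j = 14 (j = -1 - 5*(-3) = -1 + 15 = 14)
105*(1/(O - 24) + j) = 105*(1/(85 - 24) + 14) = 105*(1/61 + 14) = 105*(855/61) = 89775/61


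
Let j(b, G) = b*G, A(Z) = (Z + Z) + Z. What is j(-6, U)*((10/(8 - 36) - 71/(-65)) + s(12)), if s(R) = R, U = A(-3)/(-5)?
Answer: -312903/2275 ≈ -137.54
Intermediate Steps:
A(Z) = 3*Z (A(Z) = 2*Z + Z = 3*Z)
U = 9/5 (U = (3*(-3))/(-5) = -9*(-⅕) = 9/5 ≈ 1.8000)
j(b, G) = G*b
j(-6, U)*((10/(8 - 36) - 71/(-65)) + s(12)) = ((9/5)*(-6))*((10/(8 - 36) - 71/(-65)) + 12) = -54*((10/(-28) - 71*(-1/65)) + 12)/5 = -54*((10*(-1/28) + 71/65) + 12)/5 = -54*((-5/14 + 71/65) + 12)/5 = -54*(669/910 + 12)/5 = -54/5*11589/910 = -312903/2275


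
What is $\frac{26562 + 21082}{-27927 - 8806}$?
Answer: $- \frac{47644}{36733} \approx -1.297$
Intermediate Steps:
$\frac{26562 + 21082}{-27927 - 8806} = \frac{47644}{-36733} = 47644 \left(- \frac{1}{36733}\right) = - \frac{47644}{36733}$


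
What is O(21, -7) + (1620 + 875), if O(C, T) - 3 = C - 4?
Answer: 2515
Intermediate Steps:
O(C, T) = -1 + C (O(C, T) = 3 + (C - 4) = 3 + (-4 + C) = -1 + C)
O(21, -7) + (1620 + 875) = (-1 + 21) + (1620 + 875) = 20 + 2495 = 2515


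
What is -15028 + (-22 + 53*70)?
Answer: -11340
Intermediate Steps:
-15028 + (-22 + 53*70) = -15028 + (-22 + 3710) = -15028 + 3688 = -11340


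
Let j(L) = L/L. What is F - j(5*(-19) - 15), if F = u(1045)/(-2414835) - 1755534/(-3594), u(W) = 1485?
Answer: 15669039603/32144137 ≈ 487.46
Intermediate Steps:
j(L) = 1
F = 15701183740/32144137 (F = 1485/(-2414835) - 1755534/(-3594) = 1485*(-1/2414835) - 1755534*(-1/3594) = -33/53663 + 292589/599 = 15701183740/32144137 ≈ 488.46)
F - j(5*(-19) - 15) = 15701183740/32144137 - 1*1 = 15701183740/32144137 - 1 = 15669039603/32144137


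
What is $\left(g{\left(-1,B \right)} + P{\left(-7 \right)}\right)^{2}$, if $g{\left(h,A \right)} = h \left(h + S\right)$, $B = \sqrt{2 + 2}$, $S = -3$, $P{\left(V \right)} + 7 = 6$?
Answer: $9$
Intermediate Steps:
$P{\left(V \right)} = -1$ ($P{\left(V \right)} = -7 + 6 = -1$)
$B = 2$ ($B = \sqrt{4} = 2$)
$g{\left(h,A \right)} = h \left(-3 + h\right)$ ($g{\left(h,A \right)} = h \left(h - 3\right) = h \left(-3 + h\right)$)
$\left(g{\left(-1,B \right)} + P{\left(-7 \right)}\right)^{2} = \left(- (-3 - 1) - 1\right)^{2} = \left(\left(-1\right) \left(-4\right) - 1\right)^{2} = \left(4 - 1\right)^{2} = 3^{2} = 9$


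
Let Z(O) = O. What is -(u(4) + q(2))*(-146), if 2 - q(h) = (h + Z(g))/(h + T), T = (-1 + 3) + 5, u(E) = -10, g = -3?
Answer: -10366/9 ≈ -1151.8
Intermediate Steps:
T = 7 (T = 2 + 5 = 7)
q(h) = 2 - (-3 + h)/(7 + h) (q(h) = 2 - (h - 3)/(h + 7) = 2 - (-3 + h)/(7 + h))
-(u(4) + q(2))*(-146) = -(-10 + (17 + 2)/(7 + 2))*(-146) = -(-10 + 19/9)*(-146) = -(-71)*(-146)/9 = -1*10366/9 = -10366/9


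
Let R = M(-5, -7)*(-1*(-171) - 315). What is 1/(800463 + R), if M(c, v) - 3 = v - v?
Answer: 1/800031 ≈ 1.2500e-6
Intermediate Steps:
M(c, v) = 3 (M(c, v) = 3 + (v - v) = 3 + 0 = 3)
R = -432 (R = 3*(-1*(-171) - 315) = 3*(171 - 315) = 3*(-144) = -432)
1/(800463 + R) = 1/(800463 - 432) = 1/800031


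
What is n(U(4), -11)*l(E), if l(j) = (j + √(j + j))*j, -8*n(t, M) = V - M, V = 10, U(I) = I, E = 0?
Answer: 0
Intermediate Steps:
n(t, M) = -5/4 + M/8 (n(t, M) = -(10 - M)/8 = -5/4 + M/8)
l(j) = j*(j + √2*√j) (l(j) = (j + √(2*j))*j = (j + √2*√j)*j = j*(j + √2*√j))
n(U(4), -11)*l(E) = (-5/4 + (⅛)*(-11))*(0² + √2*0^(3/2)) = (-5/4 - 11/8)*(0 + √2*0) = -21*(0 + 0)/8 = -21/8*0 = 0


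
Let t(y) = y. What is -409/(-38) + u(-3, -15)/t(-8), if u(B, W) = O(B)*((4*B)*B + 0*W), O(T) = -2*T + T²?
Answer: -1078/19 ≈ -56.737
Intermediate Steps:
O(T) = T² - 2*T
u(B, W) = 4*B³*(-2 + B) (u(B, W) = (B*(-2 + B))*((4*B)*B + 0*W) = (B*(-2 + B))*(4*B² + 0) = (B*(-2 + B))*(4*B²) = 4*B³*(-2 + B))
-409/(-38) + u(-3, -15)/t(-8) = -409/(-38) + (4*(-3)³*(-2 - 3))/(-8) = -409*(-1/38) + (4*(-27)*(-5))*(-⅛) = 409/38 + 540*(-⅛) = 409/38 - 135/2 = -1078/19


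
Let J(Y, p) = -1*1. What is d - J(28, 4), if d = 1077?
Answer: 1078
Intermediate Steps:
J(Y, p) = -1
d - J(28, 4) = 1077 - 1*(-1) = 1077 + 1 = 1078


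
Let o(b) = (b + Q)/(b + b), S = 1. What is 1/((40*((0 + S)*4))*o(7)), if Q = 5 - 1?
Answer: 7/880 ≈ 0.0079545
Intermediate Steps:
Q = 4
o(b) = (4 + b)/(2*b) (o(b) = (b + 4)/(b + b) = (4 + b)/((2*b)) = (4 + b)*(1/(2*b)) = (4 + b)/(2*b))
1/((40*((0 + S)*4))*o(7)) = 1/((40*((0 + 1)*4))*((½)*(4 + 7)/7)) = 1/((40*(1*4))*((½)*(⅐)*11)) = 1/((40*4)*(11/14)) = 1/(160*(11/14)) = 1/(880/7) = 7/880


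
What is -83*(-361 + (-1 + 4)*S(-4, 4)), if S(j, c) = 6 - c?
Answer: 29465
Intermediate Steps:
-83*(-361 + (-1 + 4)*S(-4, 4)) = -83*(-361 + (-1 + 4)*(6 - 1*4)) = -83*(-361 + 3*(6 - 4)) = -83*(-361 + 3*2) = -83*(-361 + 6) = -83*(-355) = 29465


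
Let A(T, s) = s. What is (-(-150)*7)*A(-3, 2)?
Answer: 2100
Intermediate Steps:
(-(-150)*7)*A(-3, 2) = -(-150)*7*2 = -30*(-35)*2 = 1050*2 = 2100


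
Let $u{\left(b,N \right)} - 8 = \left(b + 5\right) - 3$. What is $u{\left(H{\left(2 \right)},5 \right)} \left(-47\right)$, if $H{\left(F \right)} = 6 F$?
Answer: $-1034$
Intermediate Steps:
$u{\left(b,N \right)} = 10 + b$ ($u{\left(b,N \right)} = 8 + \left(\left(b + 5\right) - 3\right) = 8 + \left(\left(5 + b\right) - 3\right) = 8 + \left(2 + b\right) = 10 + b$)
$u{\left(H{\left(2 \right)},5 \right)} \left(-47\right) = \left(10 + 6 \cdot 2\right) \left(-47\right) = \left(10 + 12\right) \left(-47\right) = 22 \left(-47\right) = -1034$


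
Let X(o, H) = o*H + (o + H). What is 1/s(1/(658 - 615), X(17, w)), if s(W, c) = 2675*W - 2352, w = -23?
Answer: -43/98461 ≈ -0.00043672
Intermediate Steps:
X(o, H) = H + o + H*o (X(o, H) = H*o + (H + o) = H + o + H*o)
s(W, c) = -2352 + 2675*W
1/s(1/(658 - 615), X(17, w)) = 1/(-2352 + 2675/(658 - 615)) = 1/(-2352 + 2675/43) = 1/(-98461/43) = -43/98461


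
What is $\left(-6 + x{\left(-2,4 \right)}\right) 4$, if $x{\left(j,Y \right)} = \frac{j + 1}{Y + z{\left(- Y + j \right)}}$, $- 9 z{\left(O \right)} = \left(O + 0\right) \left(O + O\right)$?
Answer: $-23$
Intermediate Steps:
$z{\left(O \right)} = - \frac{2 O^{2}}{9}$ ($z{\left(O \right)} = - \frac{\left(O + 0\right) \left(O + O\right)}{9} = - \frac{O 2 O}{9} = - \frac{2 O^{2}}{9}$)
$x{\left(j,Y \right)} = \frac{1 + j}{Y - \frac{2 \left(j - Y\right)^{2}}{9}}$ ($x{\left(j,Y \right)} = \frac{j + 1}{Y - \frac{2 \left(- Y + j\right)^{2}}{9}} = \frac{1 + j}{Y - \frac{2 \left(j - Y\right)^{2}}{9}}$)
$\left(-6 + x{\left(-2,4 \right)}\right) 4 = \left(-6 + \frac{9 \left(1 - 2\right)}{- 2 \left(4 - -2\right)^{2} + 9 \cdot 4}\right) 4 = \left(-6 + 9 \frac{1}{- 2 \left(4 + 2\right)^{2} + 36} \left(-1\right)\right) 4 = \left(-6 + 9 \frac{1}{- 2 \cdot 6^{2} + 36} \left(-1\right)\right) 4 = \left(-6 + 9 \frac{1}{\left(-2\right) 36 + 36} \left(-1\right)\right) 4 = \left(-6 + 9 \frac{1}{-72 + 36} \left(-1\right)\right) 4 = \left(-6 + 9 \frac{1}{-36} \left(-1\right)\right) 4 = \left(-6 + 9 \left(- \frac{1}{36}\right) \left(-1\right)\right) 4 = \left(-6 + \frac{1}{4}\right) 4 = \left(- \frac{23}{4}\right) 4 = -23$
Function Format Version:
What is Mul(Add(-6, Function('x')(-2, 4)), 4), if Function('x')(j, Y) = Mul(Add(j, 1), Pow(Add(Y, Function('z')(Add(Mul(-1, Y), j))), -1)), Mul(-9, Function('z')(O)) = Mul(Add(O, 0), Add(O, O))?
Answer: -23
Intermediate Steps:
Function('z')(O) = Mul(Rational(-2, 9), Pow(O, 2)) (Function('z')(O) = Mul(Rational(-1, 9), Mul(Add(O, 0), Add(O, O))) = Mul(Rational(-1, 9), Mul(O, Mul(2, O))) = Mul(Rational(-1, 9), Mul(2, Pow(O, 2))) = Mul(Rational(-2, 9), Pow(O, 2)))
Function('x')(j, Y) = Mul(Pow(Add(Y, Mul(Rational(-2, 9), Pow(Add(j, Mul(-1, Y)), 2))), -1), Add(1, j)) (Function('x')(j, Y) = Mul(Add(j, 1), Pow(Add(Y, Mul(Rational(-2, 9), Pow(Add(Mul(-1, Y), j), 2))), -1)) = Mul(Add(1, j), Pow(Add(Y, Mul(Rational(-2, 9), Pow(Add(j, Mul(-1, Y)), 2))), -1)) = Mul(Pow(Add(Y, Mul(Rational(-2, 9), Pow(Add(j, Mul(-1, Y)), 2))), -1), Add(1, j)))
Mul(Add(-6, Function('x')(-2, 4)), 4) = Mul(Add(-6, Mul(9, Pow(Add(Mul(-2, Pow(Add(4, Mul(-1, -2)), 2)), Mul(9, 4)), -1), Add(1, -2))), 4) = Mul(Add(-6, Mul(9, Pow(Add(Mul(-2, Pow(Add(4, 2), 2)), 36), -1), -1)), 4) = Mul(Add(-6, Mul(9, Pow(Add(Mul(-2, Pow(6, 2)), 36), -1), -1)), 4) = Mul(Add(-6, Mul(9, Pow(Add(Mul(-2, 36), 36), -1), -1)), 4) = Mul(Add(-6, Mul(9, Pow(Add(-72, 36), -1), -1)), 4) = Mul(Add(-6, Mul(9, Pow(-36, -1), -1)), 4) = Mul(Add(-6, Mul(9, Rational(-1, 36), -1)), 4) = Mul(Add(-6, Rational(1, 4)), 4) = Mul(Rational(-23, 4), 4) = -23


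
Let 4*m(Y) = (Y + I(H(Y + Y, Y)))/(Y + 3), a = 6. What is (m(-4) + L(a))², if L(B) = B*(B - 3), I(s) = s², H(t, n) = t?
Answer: 9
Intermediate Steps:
m(Y) = (Y + 4*Y²)/(4*(3 + Y)) (m(Y) = ((Y + (Y + Y)²)/(Y + 3))/4 = ((Y + (2*Y)²)/(3 + Y))/4 = ((Y + 4*Y²)/(3 + Y))/4 = (Y + 4*Y²)/(4*(3 + Y)))
L(B) = B*(-3 + B)
(m(-4) + L(a))² = ((¼)*(-4)*(1 + 4*(-4))/(3 - 4) + 6*(-3 + 6))² = ((¼)*(-4)*(1 - 16)/(-1) + 6*3)² = ((¼)*(-4)*(-1)*(-15) + 18)² = (-15 + 18)² = 3² = 9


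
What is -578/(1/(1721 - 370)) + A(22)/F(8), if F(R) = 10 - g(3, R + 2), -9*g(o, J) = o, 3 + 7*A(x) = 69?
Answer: -169450328/217 ≈ -7.8088e+5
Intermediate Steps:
A(x) = 66/7 (A(x) = -3/7 + (1/7)*69 = -3/7 + 69/7 = 66/7)
g(o, J) = -o/9
F(R) = 31/3 (F(R) = 10 - (-1)*3/9 = 10 - 1*(-1/3) = 10 + 1/3 = 31/3)
-578/(1/(1721 - 370)) + A(22)/F(8) = -578/(1/(1721 - 370)) + 66/(7*(31/3)) = -578/(1/1351) + (66/7)*(3/31) = -578/1/1351 + 198/217 = -578*1351 + 198/217 = -780878 + 198/217 = -169450328/217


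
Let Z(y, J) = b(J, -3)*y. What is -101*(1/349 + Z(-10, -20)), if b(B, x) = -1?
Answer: -352591/349 ≈ -1010.3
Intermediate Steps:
Z(y, J) = -y
-101*(1/349 + Z(-10, -20)) = -101*(1/349 - 1*(-10)) = -101*(1/349 + 10) = -101*3491/349 = -352591/349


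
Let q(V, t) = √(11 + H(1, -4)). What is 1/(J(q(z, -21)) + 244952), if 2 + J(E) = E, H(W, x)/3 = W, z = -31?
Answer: 122475/30000251243 - √14/60000502486 ≈ 4.0824e-6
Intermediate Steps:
H(W, x) = 3*W
q(V, t) = √14 (q(V, t) = √(11 + 3*1) = √(11 + 3) = √14)
J(E) = -2 + E
1/(J(q(z, -21)) + 244952) = 1/((-2 + √14) + 244952) = 1/(244950 + √14)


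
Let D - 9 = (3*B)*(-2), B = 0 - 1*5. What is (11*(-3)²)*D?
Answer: 3861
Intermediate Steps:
B = -5 (B = 0 - 5 = -5)
D = 39 (D = 9 + (3*(-5))*(-2) = 9 - 15*(-2) = 9 + 30 = 39)
(11*(-3)²)*D = (11*(-3)²)*39 = (11*9)*39 = 99*39 = 3861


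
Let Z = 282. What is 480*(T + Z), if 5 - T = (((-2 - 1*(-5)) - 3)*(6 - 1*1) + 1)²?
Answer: 137280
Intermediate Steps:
T = 4 (T = 5 - (((-2 - 1*(-5)) - 3)*(6 - 1*1) + 1)² = 5 - (((-2 + 5) - 3)*(6 - 1) + 1)² = 5 - ((3 - 3)*5 + 1)² = 5 - (0*5 + 1)² = 5 - (0 + 1)² = 5 - 1*1² = 5 - 1*1 = 5 - 1 = 4)
480*(T + Z) = 480*(4 + 282) = 480*286 = 137280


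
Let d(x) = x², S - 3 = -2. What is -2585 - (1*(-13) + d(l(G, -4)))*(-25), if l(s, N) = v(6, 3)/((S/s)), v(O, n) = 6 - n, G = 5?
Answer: 2715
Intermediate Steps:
S = 1 (S = 3 - 2 = 1)
l(s, N) = 3*s (l(s, N) = (6 - 1*3)/((1/s)) = (6 - 3)/(1/s) = 3*s)
-2585 - (1*(-13) + d(l(G, -4)))*(-25) = -2585 - (1*(-13) + (3*5)²)*(-25) = -2585 - (-13 + 15²)*(-25) = -2585 - (-13 + 225)*(-25) = -2585 - 212*(-25) = -2585 - 1*(-5300) = -2585 + 5300 = 2715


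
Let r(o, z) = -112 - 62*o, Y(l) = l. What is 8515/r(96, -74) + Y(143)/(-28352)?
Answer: -15142777/10745408 ≈ -1.4092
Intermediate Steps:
r(o, z) = -112 - 62*o
8515/r(96, -74) + Y(143)/(-28352) = 8515/(-112 - 62*96) + 143/(-28352) = 8515/(-112 - 5952) + 143*(-1/28352) = 8515/(-6064) - 143/28352 = 8515*(-1/6064) - 143/28352 = -8515/6064 - 143/28352 = -15142777/10745408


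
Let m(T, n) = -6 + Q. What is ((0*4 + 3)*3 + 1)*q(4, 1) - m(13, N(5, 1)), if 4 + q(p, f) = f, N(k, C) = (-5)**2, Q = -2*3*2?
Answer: -12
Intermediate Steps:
Q = -12 (Q = -6*2 = -12)
N(k, C) = 25
q(p, f) = -4 + f
m(T, n) = -18 (m(T, n) = -6 - 12 = -18)
((0*4 + 3)*3 + 1)*q(4, 1) - m(13, N(5, 1)) = ((0*4 + 3)*3 + 1)*(-4 + 1) - 1*(-18) = ((0 + 3)*3 + 1)*(-3) + 18 = (3*3 + 1)*(-3) + 18 = (9 + 1)*(-3) + 18 = 10*(-3) + 18 = -30 + 18 = -12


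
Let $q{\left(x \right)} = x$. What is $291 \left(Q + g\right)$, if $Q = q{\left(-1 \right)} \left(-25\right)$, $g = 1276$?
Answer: $378591$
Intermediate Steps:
$Q = 25$ ($Q = \left(-1\right) \left(-25\right) = 25$)
$291 \left(Q + g\right) = 291 \left(25 + 1276\right) = 291 \cdot 1301 = 378591$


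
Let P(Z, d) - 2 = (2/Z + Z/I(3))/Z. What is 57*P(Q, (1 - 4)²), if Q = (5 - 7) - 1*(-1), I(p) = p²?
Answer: 703/3 ≈ 234.33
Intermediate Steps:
Q = -1 (Q = -2 + 1 = -1)
P(Z, d) = 2 + (2/Z + Z/9)/Z (P(Z, d) = 2 + (2/Z + Z/(3²))/Z = 2 + (2/Z + Z/9)/Z)
57*P(Q, (1 - 4)²) = 57*(19/9 + 2/(-1)²) = 57*(19/9 + 2*1) = 57*(19/9 + 2) = 57*(37/9) = 703/3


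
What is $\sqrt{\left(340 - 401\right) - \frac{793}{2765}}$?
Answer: $\frac{i \sqrt{468551370}}{2765} \approx 7.8286 i$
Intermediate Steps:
$\sqrt{\left(340 - 401\right) - \frac{793}{2765}} = \sqrt{-61 - \frac{793}{2765}} = \sqrt{- \frac{169458}{2765}} = \frac{i \sqrt{468551370}}{2765}$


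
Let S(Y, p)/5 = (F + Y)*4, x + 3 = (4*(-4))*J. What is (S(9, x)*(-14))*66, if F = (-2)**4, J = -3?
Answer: -462000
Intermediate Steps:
F = 16
x = 45 (x = -3 + (4*(-4))*(-3) = -3 - 16*(-3) = -3 + 48 = 45)
S(Y, p) = 320 + 20*Y (S(Y, p) = 5*((16 + Y)*4) = 5*(64 + 4*Y) = 320 + 20*Y)
(S(9, x)*(-14))*66 = ((320 + 20*9)*(-14))*66 = ((320 + 180)*(-14))*66 = (500*(-14))*66 = -7000*66 = -462000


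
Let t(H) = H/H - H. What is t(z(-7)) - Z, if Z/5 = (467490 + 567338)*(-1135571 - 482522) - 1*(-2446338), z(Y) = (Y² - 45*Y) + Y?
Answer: 8372227482974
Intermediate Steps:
z(Y) = Y² - 44*Y
t(H) = 1 - H
Z = -8372227483330 (Z = 5*((467490 + 567338)*(-1135571 - 482522) - 1*(-2446338)) = 5*(1034828*(-1618093) + 2446338) = 5*(-1674447943004 + 2446338) = 5*(-1674445496666) = -8372227483330)
t(z(-7)) - Z = (1 - (-7)*(-44 - 7)) - 1*(-8372227483330) = (1 - (-7)*(-51)) + 8372227483330 = (1 - 1*357) + 8372227483330 = (1 - 357) + 8372227483330 = -356 + 8372227483330 = 8372227482974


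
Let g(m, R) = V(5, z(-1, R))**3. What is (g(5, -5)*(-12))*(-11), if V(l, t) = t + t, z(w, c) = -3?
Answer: -28512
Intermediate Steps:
V(l, t) = 2*t
g(m, R) = -216 (g(m, R) = (2*(-3))**3 = (-6)**3 = -216)
(g(5, -5)*(-12))*(-11) = -216*(-12)*(-11) = 2592*(-11) = -28512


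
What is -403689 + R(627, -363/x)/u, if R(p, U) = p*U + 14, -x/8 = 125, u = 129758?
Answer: -52381877020399/129758000 ≈ -4.0369e+5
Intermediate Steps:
x = -1000 (x = -8*125 = -1000)
R(p, U) = 14 + U*p (R(p, U) = U*p + 14 = 14 + U*p)
-403689 + R(627, -363/x)/u = -403689 + (14 - 363/(-1000)*627)/129758 = -403689 + (14 - 363*(-1/1000)*627)*(1/129758) = -403689 + (14 + (363/1000)*627)*(1/129758) = -403689 + (14 + 227601/1000)*(1/129758) = -403689 + (241601/1000)*(1/129758) = -403689 + 241601/129758000 = -52381877020399/129758000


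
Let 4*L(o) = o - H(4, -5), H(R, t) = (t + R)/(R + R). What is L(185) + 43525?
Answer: 1394281/32 ≈ 43571.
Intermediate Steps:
H(R, t) = (R + t)/(2*R) (H(R, t) = (R + t)/((2*R)) = (R + t)*(1/(2*R)) = (R + t)/(2*R))
L(o) = 1/32 + o/4 (L(o) = (o - (4 - 5)/(2*4))/4 = (o - (-1)/(2*4))/4 = (o - 1*(-⅛))/4 = (o + ⅛)/4 = (⅛ + o)/4 = 1/32 + o/4)
L(185) + 43525 = (1/32 + (¼)*185) + 43525 = (1/32 + 185/4) + 43525 = 1481/32 + 43525 = 1394281/32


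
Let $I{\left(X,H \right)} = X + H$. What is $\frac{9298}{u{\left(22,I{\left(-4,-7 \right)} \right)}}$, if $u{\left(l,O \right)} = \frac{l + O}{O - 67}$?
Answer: $- \frac{725244}{11} \approx -65931.0$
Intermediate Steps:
$I{\left(X,H \right)} = H + X$
$u{\left(l,O \right)} = \frac{O + l}{-67 + O}$
$\frac{9298}{u{\left(22,I{\left(-4,-7 \right)} \right)}} = \frac{9298}{\frac{1}{-67 - 11} \left(\left(-7 - 4\right) + 22\right)} = \frac{9298}{\frac{1}{-67 - 11} \left(-11 + 22\right)} = \frac{9298}{\frac{1}{-78} \cdot 11} = \frac{9298}{\left(- \frac{1}{78}\right) 11} = \frac{9298}{- \frac{11}{78}} = 9298 \left(- \frac{78}{11}\right) = - \frac{725244}{11}$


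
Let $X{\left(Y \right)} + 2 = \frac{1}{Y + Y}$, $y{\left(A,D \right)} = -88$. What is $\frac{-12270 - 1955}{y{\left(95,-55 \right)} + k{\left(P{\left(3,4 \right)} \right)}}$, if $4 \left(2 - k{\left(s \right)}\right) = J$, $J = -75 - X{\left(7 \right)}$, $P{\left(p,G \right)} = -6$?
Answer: $\frac{796600}{3793} \approx 210.02$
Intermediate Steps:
$X{\left(Y \right)} = -2 + \frac{1}{2 Y}$ ($X{\left(Y \right)} = -2 + \frac{1}{Y + Y} = -2 + \frac{1}{2 Y}$)
$J = - \frac{1023}{14}$ ($J = -75 - \left(-2 + \frac{1}{2 \cdot 7}\right) = -75 - \left(-2 + \frac{1}{2} \cdot \frac{1}{7}\right) = -75 - \left(-2 + \frac{1}{14}\right) = -75 - - \frac{27}{14} = -75 + \frac{27}{14} = - \frac{1023}{14} \approx -73.071$)
$k{\left(s \right)} = \frac{1135}{56}$ ($k{\left(s \right)} = 2 - - \frac{1023}{56} = 2 + \frac{1023}{56} = \frac{1135}{56}$)
$\frac{-12270 - 1955}{y{\left(95,-55 \right)} + k{\left(P{\left(3,4 \right)} \right)}} = \frac{-12270 - 1955}{-88 + \frac{1135}{56}} = - \frac{14225}{- \frac{3793}{56}} = \left(-14225\right) \left(- \frac{56}{3793}\right) = \frac{796600}{3793}$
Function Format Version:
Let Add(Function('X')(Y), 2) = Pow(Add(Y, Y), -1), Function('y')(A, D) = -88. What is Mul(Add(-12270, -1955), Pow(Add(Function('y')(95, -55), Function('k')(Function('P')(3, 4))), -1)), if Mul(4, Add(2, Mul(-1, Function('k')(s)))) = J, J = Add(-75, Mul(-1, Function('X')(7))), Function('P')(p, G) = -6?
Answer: Rational(796600, 3793) ≈ 210.02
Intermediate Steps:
Function('X')(Y) = Add(-2, Mul(Rational(1, 2), Pow(Y, -1))) (Function('X')(Y) = Add(-2, Pow(Add(Y, Y), -1)) = Add(-2, Pow(Mul(2, Y), -1)) = Add(-2, Mul(Rational(1, 2), Pow(Y, -1))))
J = Rational(-1023, 14) (J = Add(-75, Mul(-1, Add(-2, Mul(Rational(1, 2), Pow(7, -1))))) = Add(-75, Mul(-1, Add(-2, Mul(Rational(1, 2), Rational(1, 7))))) = Add(-75, Mul(-1, Add(-2, Rational(1, 14)))) = Add(-75, Mul(-1, Rational(-27, 14))) = Add(-75, Rational(27, 14)) = Rational(-1023, 14) ≈ -73.071)
Function('k')(s) = Rational(1135, 56) (Function('k')(s) = Add(2, Mul(Rational(-1, 4), Rational(-1023, 14))) = Add(2, Rational(1023, 56)) = Rational(1135, 56))
Mul(Add(-12270, -1955), Pow(Add(Function('y')(95, -55), Function('k')(Function('P')(3, 4))), -1)) = Mul(Add(-12270, -1955), Pow(Add(-88, Rational(1135, 56)), -1)) = Mul(-14225, Pow(Rational(-3793, 56), -1)) = Mul(-14225, Rational(-56, 3793)) = Rational(796600, 3793)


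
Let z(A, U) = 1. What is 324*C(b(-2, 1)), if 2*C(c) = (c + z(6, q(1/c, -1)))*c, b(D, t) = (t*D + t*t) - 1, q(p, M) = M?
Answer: 324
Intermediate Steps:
b(D, t) = -1 + t² + D*t (b(D, t) = (D*t + t²) - 1 = (t² + D*t) - 1 = -1 + t² + D*t)
C(c) = c*(1 + c)/2 (C(c) = ((c + 1)*c)/2 = ((1 + c)*c)/2 = (c*(1 + c))/2 = c*(1 + c)/2)
324*C(b(-2, 1)) = 324*((-1 + 1² - 2*1)*(1 + (-1 + 1² - 2*1))/2) = 324*((-1 + 1 - 2)*(1 + (-1 + 1 - 2))/2) = 324*((½)*(-2)*(1 - 2)) = 324*((½)*(-2)*(-1)) = 324*1 = 324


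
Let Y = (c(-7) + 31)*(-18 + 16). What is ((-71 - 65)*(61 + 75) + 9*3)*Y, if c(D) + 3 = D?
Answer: 775698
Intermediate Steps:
c(D) = -3 + D
Y = -42 (Y = ((-3 - 7) + 31)*(-18 + 16) = (-10 + 31)*(-2) = 21*(-2) = -42)
((-71 - 65)*(61 + 75) + 9*3)*Y = ((-71 - 65)*(61 + 75) + 9*3)*(-42) = (-136*136 + 27)*(-42) = (-18496 + 27)*(-42) = -18469*(-42) = 775698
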